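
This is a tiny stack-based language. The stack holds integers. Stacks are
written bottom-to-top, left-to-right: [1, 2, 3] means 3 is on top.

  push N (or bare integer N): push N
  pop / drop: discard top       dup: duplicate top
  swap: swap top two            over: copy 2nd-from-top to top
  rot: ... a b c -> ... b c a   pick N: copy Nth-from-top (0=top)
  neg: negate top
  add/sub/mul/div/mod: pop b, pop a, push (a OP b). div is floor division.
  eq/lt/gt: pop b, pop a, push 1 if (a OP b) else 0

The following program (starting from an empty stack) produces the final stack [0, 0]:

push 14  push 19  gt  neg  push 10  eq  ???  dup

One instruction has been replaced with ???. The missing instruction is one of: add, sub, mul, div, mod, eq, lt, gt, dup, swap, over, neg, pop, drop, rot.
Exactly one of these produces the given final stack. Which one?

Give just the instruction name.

Answer: neg

Derivation:
Stack before ???: [0]
Stack after ???:  [0]
The instruction that transforms [0] -> [0] is: neg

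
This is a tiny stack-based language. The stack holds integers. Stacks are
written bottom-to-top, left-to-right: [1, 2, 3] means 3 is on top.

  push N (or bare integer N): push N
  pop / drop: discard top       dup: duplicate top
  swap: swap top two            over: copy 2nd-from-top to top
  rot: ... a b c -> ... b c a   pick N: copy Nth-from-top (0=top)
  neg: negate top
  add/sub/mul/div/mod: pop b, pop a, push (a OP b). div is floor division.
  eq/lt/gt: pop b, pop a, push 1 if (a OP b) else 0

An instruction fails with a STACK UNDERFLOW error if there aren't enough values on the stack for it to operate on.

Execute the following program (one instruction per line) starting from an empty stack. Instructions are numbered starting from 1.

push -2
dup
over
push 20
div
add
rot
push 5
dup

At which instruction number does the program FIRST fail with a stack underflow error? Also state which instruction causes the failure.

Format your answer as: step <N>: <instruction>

Answer: step 7: rot

Derivation:
Step 1 ('push -2'): stack = [-2], depth = 1
Step 2 ('dup'): stack = [-2, -2], depth = 2
Step 3 ('over'): stack = [-2, -2, -2], depth = 3
Step 4 ('push 20'): stack = [-2, -2, -2, 20], depth = 4
Step 5 ('div'): stack = [-2, -2, -1], depth = 3
Step 6 ('add'): stack = [-2, -3], depth = 2
Step 7 ('rot'): needs 3 value(s) but depth is 2 — STACK UNDERFLOW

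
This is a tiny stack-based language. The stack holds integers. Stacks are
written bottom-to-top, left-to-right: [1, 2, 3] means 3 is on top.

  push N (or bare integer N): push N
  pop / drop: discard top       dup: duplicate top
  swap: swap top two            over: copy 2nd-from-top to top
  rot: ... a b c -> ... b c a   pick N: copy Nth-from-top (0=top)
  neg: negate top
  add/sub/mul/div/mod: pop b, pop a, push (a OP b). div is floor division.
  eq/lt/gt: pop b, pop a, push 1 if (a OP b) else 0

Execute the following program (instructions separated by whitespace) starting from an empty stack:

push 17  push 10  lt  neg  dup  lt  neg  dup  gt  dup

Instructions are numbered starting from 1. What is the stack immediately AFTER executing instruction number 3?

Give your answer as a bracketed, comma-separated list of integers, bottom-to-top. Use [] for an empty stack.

Step 1 ('push 17'): [17]
Step 2 ('push 10'): [17, 10]
Step 3 ('lt'): [0]

Answer: [0]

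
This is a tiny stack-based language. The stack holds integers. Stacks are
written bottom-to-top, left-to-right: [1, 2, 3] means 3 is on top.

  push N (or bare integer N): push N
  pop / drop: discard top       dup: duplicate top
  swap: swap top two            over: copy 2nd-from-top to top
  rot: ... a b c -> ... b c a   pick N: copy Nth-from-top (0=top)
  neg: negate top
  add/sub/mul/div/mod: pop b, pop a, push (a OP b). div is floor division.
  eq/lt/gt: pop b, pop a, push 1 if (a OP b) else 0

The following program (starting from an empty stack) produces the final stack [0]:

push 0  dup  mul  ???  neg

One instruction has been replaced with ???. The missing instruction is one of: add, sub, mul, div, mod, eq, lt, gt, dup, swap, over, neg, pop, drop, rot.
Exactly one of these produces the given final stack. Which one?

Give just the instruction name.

Stack before ???: [0]
Stack after ???:  [0]
The instruction that transforms [0] -> [0] is: neg

Answer: neg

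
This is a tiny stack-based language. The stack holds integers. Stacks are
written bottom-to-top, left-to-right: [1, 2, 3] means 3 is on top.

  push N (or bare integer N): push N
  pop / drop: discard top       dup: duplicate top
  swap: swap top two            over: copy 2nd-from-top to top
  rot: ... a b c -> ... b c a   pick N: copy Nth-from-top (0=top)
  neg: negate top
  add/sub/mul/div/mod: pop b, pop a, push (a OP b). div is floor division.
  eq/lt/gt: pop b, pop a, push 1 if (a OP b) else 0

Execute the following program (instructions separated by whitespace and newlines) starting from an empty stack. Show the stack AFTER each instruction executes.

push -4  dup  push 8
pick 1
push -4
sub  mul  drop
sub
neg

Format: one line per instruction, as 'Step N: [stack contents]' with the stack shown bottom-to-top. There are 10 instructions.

Step 1: [-4]
Step 2: [-4, -4]
Step 3: [-4, -4, 8]
Step 4: [-4, -4, 8, -4]
Step 5: [-4, -4, 8, -4, -4]
Step 6: [-4, -4, 8, 0]
Step 7: [-4, -4, 0]
Step 8: [-4, -4]
Step 9: [0]
Step 10: [0]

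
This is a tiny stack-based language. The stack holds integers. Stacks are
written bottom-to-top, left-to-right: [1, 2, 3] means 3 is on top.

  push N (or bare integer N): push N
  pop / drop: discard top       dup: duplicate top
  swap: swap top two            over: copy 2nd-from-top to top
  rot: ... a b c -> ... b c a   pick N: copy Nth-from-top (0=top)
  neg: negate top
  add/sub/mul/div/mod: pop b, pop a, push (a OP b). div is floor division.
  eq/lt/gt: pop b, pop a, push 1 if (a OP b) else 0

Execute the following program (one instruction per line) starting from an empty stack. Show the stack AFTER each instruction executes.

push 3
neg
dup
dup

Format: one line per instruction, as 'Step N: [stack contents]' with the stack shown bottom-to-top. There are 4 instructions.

Step 1: [3]
Step 2: [-3]
Step 3: [-3, -3]
Step 4: [-3, -3, -3]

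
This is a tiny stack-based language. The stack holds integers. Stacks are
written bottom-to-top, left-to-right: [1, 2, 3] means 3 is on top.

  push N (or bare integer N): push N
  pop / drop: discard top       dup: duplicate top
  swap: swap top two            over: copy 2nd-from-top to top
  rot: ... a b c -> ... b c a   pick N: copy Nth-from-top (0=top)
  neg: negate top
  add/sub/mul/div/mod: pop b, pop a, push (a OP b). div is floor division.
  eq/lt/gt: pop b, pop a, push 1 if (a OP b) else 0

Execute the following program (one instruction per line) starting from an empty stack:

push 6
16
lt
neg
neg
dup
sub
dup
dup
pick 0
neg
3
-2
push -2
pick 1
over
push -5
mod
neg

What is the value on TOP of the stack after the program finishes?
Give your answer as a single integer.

After 'push 6': [6]
After 'push 16': [6, 16]
After 'lt': [1]
After 'neg': [-1]
After 'neg': [1]
After 'dup': [1, 1]
After 'sub': [0]
After 'dup': [0, 0]
After 'dup': [0, 0, 0]
After 'pick 0': [0, 0, 0, 0]
After 'neg': [0, 0, 0, 0]
After 'push 3': [0, 0, 0, 0, 3]
After 'push -2': [0, 0, 0, 0, 3, -2]
After 'push -2': [0, 0, 0, 0, 3, -2, -2]
After 'pick 1': [0, 0, 0, 0, 3, -2, -2, -2]
After 'over': [0, 0, 0, 0, 3, -2, -2, -2, -2]
After 'push -5': [0, 0, 0, 0, 3, -2, -2, -2, -2, -5]
After 'mod': [0, 0, 0, 0, 3, -2, -2, -2, -2]
After 'neg': [0, 0, 0, 0, 3, -2, -2, -2, 2]

Answer: 2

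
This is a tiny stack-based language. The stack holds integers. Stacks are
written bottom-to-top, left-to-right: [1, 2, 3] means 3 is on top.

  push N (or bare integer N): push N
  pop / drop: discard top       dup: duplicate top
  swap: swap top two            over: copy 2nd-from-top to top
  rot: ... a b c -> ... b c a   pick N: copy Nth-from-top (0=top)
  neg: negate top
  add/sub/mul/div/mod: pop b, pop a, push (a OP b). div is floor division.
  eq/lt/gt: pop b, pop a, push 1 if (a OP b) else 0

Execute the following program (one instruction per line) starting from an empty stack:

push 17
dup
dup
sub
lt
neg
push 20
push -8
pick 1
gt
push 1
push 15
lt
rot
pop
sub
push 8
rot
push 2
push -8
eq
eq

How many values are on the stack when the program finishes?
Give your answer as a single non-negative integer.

Answer: 3

Derivation:
After 'push 17': stack = [17] (depth 1)
After 'dup': stack = [17, 17] (depth 2)
After 'dup': stack = [17, 17, 17] (depth 3)
After 'sub': stack = [17, 0] (depth 2)
After 'lt': stack = [0] (depth 1)
After 'neg': stack = [0] (depth 1)
After 'push 20': stack = [0, 20] (depth 2)
After 'push -8': stack = [0, 20, -8] (depth 3)
After 'pick 1': stack = [0, 20, -8, 20] (depth 4)
After 'gt': stack = [0, 20, 0] (depth 3)
  ...
After 'lt': stack = [0, 20, 0, 1] (depth 4)
After 'rot': stack = [0, 0, 1, 20] (depth 4)
After 'pop': stack = [0, 0, 1] (depth 3)
After 'sub': stack = [0, -1] (depth 2)
After 'push 8': stack = [0, -1, 8] (depth 3)
After 'rot': stack = [-1, 8, 0] (depth 3)
After 'push 2': stack = [-1, 8, 0, 2] (depth 4)
After 'push -8': stack = [-1, 8, 0, 2, -8] (depth 5)
After 'eq': stack = [-1, 8, 0, 0] (depth 4)
After 'eq': stack = [-1, 8, 1] (depth 3)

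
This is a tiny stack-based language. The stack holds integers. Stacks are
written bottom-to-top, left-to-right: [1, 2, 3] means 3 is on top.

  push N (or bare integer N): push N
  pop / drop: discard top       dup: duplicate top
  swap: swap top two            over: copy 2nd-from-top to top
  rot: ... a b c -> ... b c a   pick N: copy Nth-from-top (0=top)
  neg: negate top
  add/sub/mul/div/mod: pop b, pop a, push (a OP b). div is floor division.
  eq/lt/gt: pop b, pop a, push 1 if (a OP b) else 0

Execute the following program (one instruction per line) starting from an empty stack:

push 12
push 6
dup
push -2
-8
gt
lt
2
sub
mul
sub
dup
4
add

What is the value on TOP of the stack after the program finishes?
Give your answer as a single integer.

After 'push 12': [12]
After 'push 6': [12, 6]
After 'dup': [12, 6, 6]
After 'push -2': [12, 6, 6, -2]
After 'push -8': [12, 6, 6, -2, -8]
After 'gt': [12, 6, 6, 1]
After 'lt': [12, 6, 0]
After 'push 2': [12, 6, 0, 2]
After 'sub': [12, 6, -2]
After 'mul': [12, -12]
After 'sub': [24]
After 'dup': [24, 24]
After 'push 4': [24, 24, 4]
After 'add': [24, 28]

Answer: 28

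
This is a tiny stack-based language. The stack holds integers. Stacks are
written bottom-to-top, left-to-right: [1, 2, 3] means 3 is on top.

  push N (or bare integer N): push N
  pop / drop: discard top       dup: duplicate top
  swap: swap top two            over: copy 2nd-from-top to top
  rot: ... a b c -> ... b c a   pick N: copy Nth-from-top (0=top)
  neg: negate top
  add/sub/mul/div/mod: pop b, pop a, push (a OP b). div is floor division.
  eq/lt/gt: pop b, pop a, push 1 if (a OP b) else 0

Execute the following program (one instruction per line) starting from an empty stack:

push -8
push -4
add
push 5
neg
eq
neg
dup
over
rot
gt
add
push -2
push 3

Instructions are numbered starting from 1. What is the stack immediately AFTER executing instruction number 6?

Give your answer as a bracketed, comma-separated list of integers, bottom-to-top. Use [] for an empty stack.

Answer: [0]

Derivation:
Step 1 ('push -8'): [-8]
Step 2 ('push -4'): [-8, -4]
Step 3 ('add'): [-12]
Step 4 ('push 5'): [-12, 5]
Step 5 ('neg'): [-12, -5]
Step 6 ('eq'): [0]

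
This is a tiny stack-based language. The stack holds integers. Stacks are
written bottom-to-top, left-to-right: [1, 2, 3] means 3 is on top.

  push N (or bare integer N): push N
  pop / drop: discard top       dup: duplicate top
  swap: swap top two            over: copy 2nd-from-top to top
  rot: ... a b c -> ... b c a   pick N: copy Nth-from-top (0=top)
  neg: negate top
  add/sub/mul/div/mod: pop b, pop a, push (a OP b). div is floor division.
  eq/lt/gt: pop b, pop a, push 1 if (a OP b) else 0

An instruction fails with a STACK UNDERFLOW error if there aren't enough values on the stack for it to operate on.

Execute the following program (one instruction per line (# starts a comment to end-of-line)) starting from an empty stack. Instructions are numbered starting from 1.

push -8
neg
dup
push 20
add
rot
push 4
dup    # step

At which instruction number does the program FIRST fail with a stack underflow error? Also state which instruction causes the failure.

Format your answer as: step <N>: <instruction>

Answer: step 6: rot

Derivation:
Step 1 ('push -8'): stack = [-8], depth = 1
Step 2 ('neg'): stack = [8], depth = 1
Step 3 ('dup'): stack = [8, 8], depth = 2
Step 4 ('push 20'): stack = [8, 8, 20], depth = 3
Step 5 ('add'): stack = [8, 28], depth = 2
Step 6 ('rot'): needs 3 value(s) but depth is 2 — STACK UNDERFLOW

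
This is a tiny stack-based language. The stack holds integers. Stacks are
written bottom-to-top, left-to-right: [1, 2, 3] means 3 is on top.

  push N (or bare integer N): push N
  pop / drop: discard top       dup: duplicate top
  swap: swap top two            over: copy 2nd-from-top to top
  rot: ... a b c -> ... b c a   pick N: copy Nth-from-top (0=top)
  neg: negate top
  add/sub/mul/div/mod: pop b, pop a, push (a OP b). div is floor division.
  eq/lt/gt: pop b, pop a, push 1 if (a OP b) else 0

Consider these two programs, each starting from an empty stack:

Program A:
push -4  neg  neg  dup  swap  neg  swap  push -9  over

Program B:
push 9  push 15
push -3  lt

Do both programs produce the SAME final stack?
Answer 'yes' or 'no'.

Answer: no

Derivation:
Program A trace:
  After 'push -4': [-4]
  After 'neg': [4]
  After 'neg': [-4]
  After 'dup': [-4, -4]
  After 'swap': [-4, -4]
  After 'neg': [-4, 4]
  After 'swap': [4, -4]
  After 'push -9': [4, -4, -9]
  After 'over': [4, -4, -9, -4]
Program A final stack: [4, -4, -9, -4]

Program B trace:
  After 'push 9': [9]
  After 'push 15': [9, 15]
  After 'push -3': [9, 15, -3]
  After 'lt': [9, 0]
Program B final stack: [9, 0]
Same: no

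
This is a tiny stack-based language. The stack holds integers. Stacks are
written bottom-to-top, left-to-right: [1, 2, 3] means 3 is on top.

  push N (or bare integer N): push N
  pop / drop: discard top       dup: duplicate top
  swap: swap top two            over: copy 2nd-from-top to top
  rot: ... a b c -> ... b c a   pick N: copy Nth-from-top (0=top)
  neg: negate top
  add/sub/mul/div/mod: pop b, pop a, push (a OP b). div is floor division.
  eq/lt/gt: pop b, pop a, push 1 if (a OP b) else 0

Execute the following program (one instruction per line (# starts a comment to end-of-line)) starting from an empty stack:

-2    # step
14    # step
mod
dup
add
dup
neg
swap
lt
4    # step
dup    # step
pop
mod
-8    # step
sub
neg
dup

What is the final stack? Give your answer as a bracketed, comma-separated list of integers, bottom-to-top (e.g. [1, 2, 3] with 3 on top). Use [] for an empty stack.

After 'push -2': [-2]
After 'push 14': [-2, 14]
After 'mod': [12]
After 'dup': [12, 12]
After 'add': [24]
After 'dup': [24, 24]
After 'neg': [24, -24]
After 'swap': [-24, 24]
After 'lt': [1]
After 'push 4': [1, 4]
After 'dup': [1, 4, 4]
After 'pop': [1, 4]
After 'mod': [1]
After 'push -8': [1, -8]
After 'sub': [9]
After 'neg': [-9]
After 'dup': [-9, -9]

Answer: [-9, -9]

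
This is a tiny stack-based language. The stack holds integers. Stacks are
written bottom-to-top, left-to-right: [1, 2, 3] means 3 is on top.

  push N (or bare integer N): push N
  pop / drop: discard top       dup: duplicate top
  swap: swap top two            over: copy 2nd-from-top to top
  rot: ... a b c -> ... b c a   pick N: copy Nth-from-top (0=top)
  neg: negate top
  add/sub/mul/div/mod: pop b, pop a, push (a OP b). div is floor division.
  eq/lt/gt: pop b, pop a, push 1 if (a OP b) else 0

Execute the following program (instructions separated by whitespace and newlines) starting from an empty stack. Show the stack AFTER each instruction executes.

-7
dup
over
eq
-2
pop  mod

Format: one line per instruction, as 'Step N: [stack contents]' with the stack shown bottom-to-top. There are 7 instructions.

Step 1: [-7]
Step 2: [-7, -7]
Step 3: [-7, -7, -7]
Step 4: [-7, 1]
Step 5: [-7, 1, -2]
Step 6: [-7, 1]
Step 7: [0]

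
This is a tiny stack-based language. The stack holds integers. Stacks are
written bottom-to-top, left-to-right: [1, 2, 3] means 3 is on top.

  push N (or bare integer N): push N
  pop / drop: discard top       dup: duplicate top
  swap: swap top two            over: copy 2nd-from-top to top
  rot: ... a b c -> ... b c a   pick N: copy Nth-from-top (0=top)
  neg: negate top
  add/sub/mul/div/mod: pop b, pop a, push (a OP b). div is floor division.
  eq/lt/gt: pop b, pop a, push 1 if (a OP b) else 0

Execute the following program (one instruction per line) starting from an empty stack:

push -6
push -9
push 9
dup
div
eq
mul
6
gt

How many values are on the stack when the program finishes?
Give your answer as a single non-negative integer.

Answer: 1

Derivation:
After 'push -6': stack = [-6] (depth 1)
After 'push -9': stack = [-6, -9] (depth 2)
After 'push 9': stack = [-6, -9, 9] (depth 3)
After 'dup': stack = [-6, -9, 9, 9] (depth 4)
After 'div': stack = [-6, -9, 1] (depth 3)
After 'eq': stack = [-6, 0] (depth 2)
After 'mul': stack = [0] (depth 1)
After 'push 6': stack = [0, 6] (depth 2)
After 'gt': stack = [0] (depth 1)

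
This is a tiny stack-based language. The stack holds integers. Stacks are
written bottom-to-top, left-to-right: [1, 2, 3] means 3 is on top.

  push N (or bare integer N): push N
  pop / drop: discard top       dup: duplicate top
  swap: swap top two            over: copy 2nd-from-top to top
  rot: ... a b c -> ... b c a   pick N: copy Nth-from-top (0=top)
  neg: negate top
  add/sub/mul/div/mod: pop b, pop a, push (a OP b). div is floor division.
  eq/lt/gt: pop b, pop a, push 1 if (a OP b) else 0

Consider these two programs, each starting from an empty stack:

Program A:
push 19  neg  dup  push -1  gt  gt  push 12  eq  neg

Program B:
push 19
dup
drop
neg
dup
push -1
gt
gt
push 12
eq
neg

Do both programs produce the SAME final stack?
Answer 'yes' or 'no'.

Answer: yes

Derivation:
Program A trace:
  After 'push 19': [19]
  After 'neg': [-19]
  After 'dup': [-19, -19]
  After 'push -1': [-19, -19, -1]
  After 'gt': [-19, 0]
  After 'gt': [0]
  After 'push 12': [0, 12]
  After 'eq': [0]
  After 'neg': [0]
Program A final stack: [0]

Program B trace:
  After 'push 19': [19]
  After 'dup': [19, 19]
  After 'drop': [19]
  After 'neg': [-19]
  After 'dup': [-19, -19]
  After 'push -1': [-19, -19, -1]
  After 'gt': [-19, 0]
  After 'gt': [0]
  After 'push 12': [0, 12]
  After 'eq': [0]
  After 'neg': [0]
Program B final stack: [0]
Same: yes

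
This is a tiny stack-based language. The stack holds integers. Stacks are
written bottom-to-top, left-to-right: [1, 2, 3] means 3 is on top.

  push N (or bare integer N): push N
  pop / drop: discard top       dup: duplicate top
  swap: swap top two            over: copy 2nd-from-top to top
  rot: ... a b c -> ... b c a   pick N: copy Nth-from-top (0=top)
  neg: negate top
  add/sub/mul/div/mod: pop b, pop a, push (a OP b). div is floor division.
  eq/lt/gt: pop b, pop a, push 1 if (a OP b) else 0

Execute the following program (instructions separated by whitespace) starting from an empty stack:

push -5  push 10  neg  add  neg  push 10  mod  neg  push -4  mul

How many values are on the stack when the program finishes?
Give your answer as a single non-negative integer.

Answer: 1

Derivation:
After 'push -5': stack = [-5] (depth 1)
After 'push 10': stack = [-5, 10] (depth 2)
After 'neg': stack = [-5, -10] (depth 2)
After 'add': stack = [-15] (depth 1)
After 'neg': stack = [15] (depth 1)
After 'push 10': stack = [15, 10] (depth 2)
After 'mod': stack = [5] (depth 1)
After 'neg': stack = [-5] (depth 1)
After 'push -4': stack = [-5, -4] (depth 2)
After 'mul': stack = [20] (depth 1)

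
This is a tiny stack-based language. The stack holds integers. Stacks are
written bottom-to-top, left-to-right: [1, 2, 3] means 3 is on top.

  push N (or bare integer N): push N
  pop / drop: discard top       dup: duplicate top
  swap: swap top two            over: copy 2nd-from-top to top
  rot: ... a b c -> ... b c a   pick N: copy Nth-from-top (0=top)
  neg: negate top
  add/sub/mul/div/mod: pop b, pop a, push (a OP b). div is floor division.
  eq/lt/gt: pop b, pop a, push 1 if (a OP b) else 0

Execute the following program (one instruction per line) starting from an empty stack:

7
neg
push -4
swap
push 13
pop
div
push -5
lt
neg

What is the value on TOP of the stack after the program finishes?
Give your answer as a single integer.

Answer: 0

Derivation:
After 'push 7': [7]
After 'neg': [-7]
After 'push -4': [-7, -4]
After 'swap': [-4, -7]
After 'push 13': [-4, -7, 13]
After 'pop': [-4, -7]
After 'div': [0]
After 'push -5': [0, -5]
After 'lt': [0]
After 'neg': [0]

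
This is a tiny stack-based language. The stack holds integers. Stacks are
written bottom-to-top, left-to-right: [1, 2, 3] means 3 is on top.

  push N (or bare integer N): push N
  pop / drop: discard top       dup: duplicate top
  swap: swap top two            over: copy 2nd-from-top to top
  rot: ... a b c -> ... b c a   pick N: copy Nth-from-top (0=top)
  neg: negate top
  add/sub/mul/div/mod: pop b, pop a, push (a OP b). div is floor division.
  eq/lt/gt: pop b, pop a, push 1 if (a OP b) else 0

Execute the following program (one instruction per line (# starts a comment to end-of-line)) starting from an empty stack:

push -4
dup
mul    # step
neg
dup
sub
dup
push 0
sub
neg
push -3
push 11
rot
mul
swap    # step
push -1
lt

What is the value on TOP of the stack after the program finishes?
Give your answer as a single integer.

Answer: 1

Derivation:
After 'push -4': [-4]
After 'dup': [-4, -4]
After 'mul': [16]
After 'neg': [-16]
After 'dup': [-16, -16]
After 'sub': [0]
After 'dup': [0, 0]
After 'push 0': [0, 0, 0]
After 'sub': [0, 0]
After 'neg': [0, 0]
After 'push -3': [0, 0, -3]
After 'push 11': [0, 0, -3, 11]
After 'rot': [0, -3, 11, 0]
After 'mul': [0, -3, 0]
After 'swap': [0, 0, -3]
After 'push -1': [0, 0, -3, -1]
After 'lt': [0, 0, 1]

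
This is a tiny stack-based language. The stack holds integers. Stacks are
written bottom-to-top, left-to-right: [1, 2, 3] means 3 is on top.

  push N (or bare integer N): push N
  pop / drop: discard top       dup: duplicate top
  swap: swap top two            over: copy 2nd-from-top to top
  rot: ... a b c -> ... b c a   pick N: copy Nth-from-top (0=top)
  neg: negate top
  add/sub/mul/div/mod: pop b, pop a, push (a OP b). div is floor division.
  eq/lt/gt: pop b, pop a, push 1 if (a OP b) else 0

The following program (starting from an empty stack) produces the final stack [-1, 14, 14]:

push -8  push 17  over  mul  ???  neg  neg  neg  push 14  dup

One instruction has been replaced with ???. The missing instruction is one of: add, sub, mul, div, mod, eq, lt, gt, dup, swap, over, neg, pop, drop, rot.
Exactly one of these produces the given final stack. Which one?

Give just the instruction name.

Answer: gt

Derivation:
Stack before ???: [-8, -136]
Stack after ???:  [1]
The instruction that transforms [-8, -136] -> [1] is: gt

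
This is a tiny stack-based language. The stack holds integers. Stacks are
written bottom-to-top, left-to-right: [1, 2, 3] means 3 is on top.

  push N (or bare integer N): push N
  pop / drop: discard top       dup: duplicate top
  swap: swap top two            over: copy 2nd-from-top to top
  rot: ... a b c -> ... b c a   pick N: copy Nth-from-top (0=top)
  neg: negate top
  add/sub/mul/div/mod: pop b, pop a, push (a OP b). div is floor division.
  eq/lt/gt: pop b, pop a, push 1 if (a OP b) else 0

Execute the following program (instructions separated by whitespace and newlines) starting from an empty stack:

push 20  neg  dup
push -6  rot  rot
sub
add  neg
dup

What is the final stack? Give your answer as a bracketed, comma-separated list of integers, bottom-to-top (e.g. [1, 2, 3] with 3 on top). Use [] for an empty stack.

Answer: [6, 6]

Derivation:
After 'push 20': [20]
After 'neg': [-20]
After 'dup': [-20, -20]
After 'push -6': [-20, -20, -6]
After 'rot': [-20, -6, -20]
After 'rot': [-6, -20, -20]
After 'sub': [-6, 0]
After 'add': [-6]
After 'neg': [6]
After 'dup': [6, 6]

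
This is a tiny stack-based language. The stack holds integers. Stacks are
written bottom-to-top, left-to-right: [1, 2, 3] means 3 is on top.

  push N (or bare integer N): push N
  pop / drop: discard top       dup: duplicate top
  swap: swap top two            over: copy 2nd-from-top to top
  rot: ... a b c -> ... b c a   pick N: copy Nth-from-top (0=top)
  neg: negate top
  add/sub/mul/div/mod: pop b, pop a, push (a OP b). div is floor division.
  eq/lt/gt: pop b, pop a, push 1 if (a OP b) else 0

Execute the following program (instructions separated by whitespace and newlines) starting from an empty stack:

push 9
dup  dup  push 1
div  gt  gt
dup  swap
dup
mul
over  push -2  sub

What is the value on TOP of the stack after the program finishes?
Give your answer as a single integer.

Answer: 3

Derivation:
After 'push 9': [9]
After 'dup': [9, 9]
After 'dup': [9, 9, 9]
After 'push 1': [9, 9, 9, 1]
After 'div': [9, 9, 9]
After 'gt': [9, 0]
After 'gt': [1]
After 'dup': [1, 1]
After 'swap': [1, 1]
After 'dup': [1, 1, 1]
After 'mul': [1, 1]
After 'over': [1, 1, 1]
After 'push -2': [1, 1, 1, -2]
After 'sub': [1, 1, 3]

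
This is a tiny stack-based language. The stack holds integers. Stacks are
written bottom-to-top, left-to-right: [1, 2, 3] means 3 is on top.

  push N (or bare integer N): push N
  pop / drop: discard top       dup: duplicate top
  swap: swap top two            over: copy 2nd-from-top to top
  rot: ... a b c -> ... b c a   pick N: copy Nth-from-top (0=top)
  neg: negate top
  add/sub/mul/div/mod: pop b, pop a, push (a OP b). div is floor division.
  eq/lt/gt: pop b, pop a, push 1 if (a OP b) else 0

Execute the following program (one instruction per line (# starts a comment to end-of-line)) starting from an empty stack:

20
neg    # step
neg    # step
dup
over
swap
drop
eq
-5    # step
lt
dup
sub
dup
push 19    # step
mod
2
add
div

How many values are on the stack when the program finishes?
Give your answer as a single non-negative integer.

Answer: 1

Derivation:
After 'push 20': stack = [20] (depth 1)
After 'neg': stack = [-20] (depth 1)
After 'neg': stack = [20] (depth 1)
After 'dup': stack = [20, 20] (depth 2)
After 'over': stack = [20, 20, 20] (depth 3)
After 'swap': stack = [20, 20, 20] (depth 3)
After 'drop': stack = [20, 20] (depth 2)
After 'eq': stack = [1] (depth 1)
After 'push -5': stack = [1, -5] (depth 2)
After 'lt': stack = [0] (depth 1)
After 'dup': stack = [0, 0] (depth 2)
After 'sub': stack = [0] (depth 1)
After 'dup': stack = [0, 0] (depth 2)
After 'push 19': stack = [0, 0, 19] (depth 3)
After 'mod': stack = [0, 0] (depth 2)
After 'push 2': stack = [0, 0, 2] (depth 3)
After 'add': stack = [0, 2] (depth 2)
After 'div': stack = [0] (depth 1)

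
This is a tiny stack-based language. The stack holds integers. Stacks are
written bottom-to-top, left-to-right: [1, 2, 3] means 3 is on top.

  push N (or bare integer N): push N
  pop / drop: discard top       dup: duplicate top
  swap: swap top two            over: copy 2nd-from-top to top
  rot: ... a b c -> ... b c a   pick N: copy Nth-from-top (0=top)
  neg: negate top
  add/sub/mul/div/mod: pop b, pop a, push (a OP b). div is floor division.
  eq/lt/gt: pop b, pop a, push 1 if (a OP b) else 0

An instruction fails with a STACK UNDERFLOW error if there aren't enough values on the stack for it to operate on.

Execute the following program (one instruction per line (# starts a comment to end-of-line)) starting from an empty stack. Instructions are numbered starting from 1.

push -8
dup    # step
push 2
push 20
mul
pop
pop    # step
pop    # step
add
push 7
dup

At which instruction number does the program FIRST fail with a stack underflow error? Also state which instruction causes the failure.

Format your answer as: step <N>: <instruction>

Step 1 ('push -8'): stack = [-8], depth = 1
Step 2 ('dup'): stack = [-8, -8], depth = 2
Step 3 ('push 2'): stack = [-8, -8, 2], depth = 3
Step 4 ('push 20'): stack = [-8, -8, 2, 20], depth = 4
Step 5 ('mul'): stack = [-8, -8, 40], depth = 3
Step 6 ('pop'): stack = [-8, -8], depth = 2
Step 7 ('pop'): stack = [-8], depth = 1
Step 8 ('pop'): stack = [], depth = 0
Step 9 ('add'): needs 2 value(s) but depth is 0 — STACK UNDERFLOW

Answer: step 9: add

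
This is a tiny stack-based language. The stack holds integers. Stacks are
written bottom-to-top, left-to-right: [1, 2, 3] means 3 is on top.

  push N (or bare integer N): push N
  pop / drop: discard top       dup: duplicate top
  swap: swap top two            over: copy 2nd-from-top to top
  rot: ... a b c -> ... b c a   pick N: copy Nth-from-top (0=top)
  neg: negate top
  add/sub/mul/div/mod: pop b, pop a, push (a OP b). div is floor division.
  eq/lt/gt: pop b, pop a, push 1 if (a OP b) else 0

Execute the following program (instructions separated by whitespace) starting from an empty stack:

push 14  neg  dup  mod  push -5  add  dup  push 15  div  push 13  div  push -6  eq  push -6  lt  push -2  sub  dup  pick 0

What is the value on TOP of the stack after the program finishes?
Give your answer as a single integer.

Answer: 2

Derivation:
After 'push 14': [14]
After 'neg': [-14]
After 'dup': [-14, -14]
After 'mod': [0]
After 'push -5': [0, -5]
After 'add': [-5]
After 'dup': [-5, -5]
After 'push 15': [-5, -5, 15]
After 'div': [-5, -1]
After 'push 13': [-5, -1, 13]
After 'div': [-5, -1]
After 'push -6': [-5, -1, -6]
After 'eq': [-5, 0]
After 'push -6': [-5, 0, -6]
After 'lt': [-5, 0]
After 'push -2': [-5, 0, -2]
After 'sub': [-5, 2]
After 'dup': [-5, 2, 2]
After 'pick 0': [-5, 2, 2, 2]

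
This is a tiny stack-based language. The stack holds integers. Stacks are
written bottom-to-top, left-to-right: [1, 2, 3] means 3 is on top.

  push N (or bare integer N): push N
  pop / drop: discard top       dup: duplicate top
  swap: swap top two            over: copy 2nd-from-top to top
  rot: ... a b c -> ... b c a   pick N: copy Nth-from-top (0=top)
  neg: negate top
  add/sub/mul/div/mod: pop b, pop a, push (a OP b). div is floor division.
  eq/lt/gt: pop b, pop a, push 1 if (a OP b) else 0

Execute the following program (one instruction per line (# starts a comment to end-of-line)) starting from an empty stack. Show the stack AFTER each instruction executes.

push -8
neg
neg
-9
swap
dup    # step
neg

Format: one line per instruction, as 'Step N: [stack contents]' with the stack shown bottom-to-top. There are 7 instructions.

Step 1: [-8]
Step 2: [8]
Step 3: [-8]
Step 4: [-8, -9]
Step 5: [-9, -8]
Step 6: [-9, -8, -8]
Step 7: [-9, -8, 8]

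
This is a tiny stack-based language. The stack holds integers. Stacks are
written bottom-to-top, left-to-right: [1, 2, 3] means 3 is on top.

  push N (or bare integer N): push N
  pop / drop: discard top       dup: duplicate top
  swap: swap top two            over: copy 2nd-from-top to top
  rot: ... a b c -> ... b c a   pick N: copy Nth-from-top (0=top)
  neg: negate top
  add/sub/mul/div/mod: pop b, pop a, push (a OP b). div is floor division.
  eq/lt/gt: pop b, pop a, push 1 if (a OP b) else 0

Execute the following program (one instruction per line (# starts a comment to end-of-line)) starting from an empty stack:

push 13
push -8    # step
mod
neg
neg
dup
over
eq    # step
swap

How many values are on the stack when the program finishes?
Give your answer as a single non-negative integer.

After 'push 13': stack = [13] (depth 1)
After 'push -8': stack = [13, -8] (depth 2)
After 'mod': stack = [-3] (depth 1)
After 'neg': stack = [3] (depth 1)
After 'neg': stack = [-3] (depth 1)
After 'dup': stack = [-3, -3] (depth 2)
After 'over': stack = [-3, -3, -3] (depth 3)
After 'eq': stack = [-3, 1] (depth 2)
After 'swap': stack = [1, -3] (depth 2)

Answer: 2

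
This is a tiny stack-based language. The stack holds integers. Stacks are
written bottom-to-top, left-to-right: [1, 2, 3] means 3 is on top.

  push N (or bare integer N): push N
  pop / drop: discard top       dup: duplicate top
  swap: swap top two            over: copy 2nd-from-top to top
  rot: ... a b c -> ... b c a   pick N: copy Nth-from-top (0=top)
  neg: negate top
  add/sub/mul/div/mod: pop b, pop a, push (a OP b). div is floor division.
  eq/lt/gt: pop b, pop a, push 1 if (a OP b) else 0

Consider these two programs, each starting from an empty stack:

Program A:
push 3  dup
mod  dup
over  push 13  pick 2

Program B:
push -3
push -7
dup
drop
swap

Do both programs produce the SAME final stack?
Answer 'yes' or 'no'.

Answer: no

Derivation:
Program A trace:
  After 'push 3': [3]
  After 'dup': [3, 3]
  After 'mod': [0]
  After 'dup': [0, 0]
  After 'over': [0, 0, 0]
  After 'push 13': [0, 0, 0, 13]
  After 'pick 2': [0, 0, 0, 13, 0]
Program A final stack: [0, 0, 0, 13, 0]

Program B trace:
  After 'push -3': [-3]
  After 'push -7': [-3, -7]
  After 'dup': [-3, -7, -7]
  After 'drop': [-3, -7]
  After 'swap': [-7, -3]
Program B final stack: [-7, -3]
Same: no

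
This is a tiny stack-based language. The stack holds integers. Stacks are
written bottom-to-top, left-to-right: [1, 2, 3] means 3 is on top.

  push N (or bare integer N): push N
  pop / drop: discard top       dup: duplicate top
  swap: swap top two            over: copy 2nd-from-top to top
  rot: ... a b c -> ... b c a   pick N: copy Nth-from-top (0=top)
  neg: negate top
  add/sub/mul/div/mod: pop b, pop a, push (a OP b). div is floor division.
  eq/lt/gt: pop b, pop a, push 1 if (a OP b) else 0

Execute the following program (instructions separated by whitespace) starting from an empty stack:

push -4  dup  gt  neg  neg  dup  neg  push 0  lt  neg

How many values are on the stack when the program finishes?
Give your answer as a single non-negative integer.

After 'push -4': stack = [-4] (depth 1)
After 'dup': stack = [-4, -4] (depth 2)
After 'gt': stack = [0] (depth 1)
After 'neg': stack = [0] (depth 1)
After 'neg': stack = [0] (depth 1)
After 'dup': stack = [0, 0] (depth 2)
After 'neg': stack = [0, 0] (depth 2)
After 'push 0': stack = [0, 0, 0] (depth 3)
After 'lt': stack = [0, 0] (depth 2)
After 'neg': stack = [0, 0] (depth 2)

Answer: 2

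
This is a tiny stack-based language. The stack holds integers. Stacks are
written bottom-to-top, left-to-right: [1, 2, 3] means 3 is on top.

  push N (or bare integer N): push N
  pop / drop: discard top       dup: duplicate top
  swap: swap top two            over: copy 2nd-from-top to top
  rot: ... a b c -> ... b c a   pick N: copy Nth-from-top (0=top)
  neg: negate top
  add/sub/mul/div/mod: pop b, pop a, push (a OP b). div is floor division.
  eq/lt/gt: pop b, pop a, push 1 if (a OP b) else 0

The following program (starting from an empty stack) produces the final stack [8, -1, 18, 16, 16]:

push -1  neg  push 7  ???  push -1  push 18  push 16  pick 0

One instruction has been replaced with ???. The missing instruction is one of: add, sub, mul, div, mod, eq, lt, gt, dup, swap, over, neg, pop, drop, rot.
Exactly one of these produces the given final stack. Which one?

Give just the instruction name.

Answer: add

Derivation:
Stack before ???: [1, 7]
Stack after ???:  [8]
The instruction that transforms [1, 7] -> [8] is: add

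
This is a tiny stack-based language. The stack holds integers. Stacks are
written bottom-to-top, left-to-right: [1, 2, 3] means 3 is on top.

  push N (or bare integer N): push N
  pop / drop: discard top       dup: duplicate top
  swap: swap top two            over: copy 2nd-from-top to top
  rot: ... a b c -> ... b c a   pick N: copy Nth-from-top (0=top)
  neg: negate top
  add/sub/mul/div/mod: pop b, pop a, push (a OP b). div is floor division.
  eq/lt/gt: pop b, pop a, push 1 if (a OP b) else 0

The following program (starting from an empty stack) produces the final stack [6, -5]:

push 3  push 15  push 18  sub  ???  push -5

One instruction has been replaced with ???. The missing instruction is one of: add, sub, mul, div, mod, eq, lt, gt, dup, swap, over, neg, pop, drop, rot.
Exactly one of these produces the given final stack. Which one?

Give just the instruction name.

Stack before ???: [3, -3]
Stack after ???:  [6]
The instruction that transforms [3, -3] -> [6] is: sub

Answer: sub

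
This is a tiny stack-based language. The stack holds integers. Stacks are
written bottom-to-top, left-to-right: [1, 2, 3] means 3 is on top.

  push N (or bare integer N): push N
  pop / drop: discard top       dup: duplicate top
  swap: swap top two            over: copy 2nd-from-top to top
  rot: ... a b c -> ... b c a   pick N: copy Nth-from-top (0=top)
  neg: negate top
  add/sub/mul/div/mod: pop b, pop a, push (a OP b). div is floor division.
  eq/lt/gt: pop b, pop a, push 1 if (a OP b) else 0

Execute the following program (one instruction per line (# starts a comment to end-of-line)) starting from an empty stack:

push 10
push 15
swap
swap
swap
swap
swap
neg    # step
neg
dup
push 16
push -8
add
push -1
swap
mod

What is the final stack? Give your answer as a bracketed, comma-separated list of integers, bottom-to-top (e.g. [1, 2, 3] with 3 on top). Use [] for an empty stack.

Answer: [15, 10, 10, 7]

Derivation:
After 'push 10': [10]
After 'push 15': [10, 15]
After 'swap': [15, 10]
After 'swap': [10, 15]
After 'swap': [15, 10]
After 'swap': [10, 15]
After 'swap': [15, 10]
After 'neg': [15, -10]
After 'neg': [15, 10]
After 'dup': [15, 10, 10]
After 'push 16': [15, 10, 10, 16]
After 'push -8': [15, 10, 10, 16, -8]
After 'add': [15, 10, 10, 8]
After 'push -1': [15, 10, 10, 8, -1]
After 'swap': [15, 10, 10, -1, 8]
After 'mod': [15, 10, 10, 7]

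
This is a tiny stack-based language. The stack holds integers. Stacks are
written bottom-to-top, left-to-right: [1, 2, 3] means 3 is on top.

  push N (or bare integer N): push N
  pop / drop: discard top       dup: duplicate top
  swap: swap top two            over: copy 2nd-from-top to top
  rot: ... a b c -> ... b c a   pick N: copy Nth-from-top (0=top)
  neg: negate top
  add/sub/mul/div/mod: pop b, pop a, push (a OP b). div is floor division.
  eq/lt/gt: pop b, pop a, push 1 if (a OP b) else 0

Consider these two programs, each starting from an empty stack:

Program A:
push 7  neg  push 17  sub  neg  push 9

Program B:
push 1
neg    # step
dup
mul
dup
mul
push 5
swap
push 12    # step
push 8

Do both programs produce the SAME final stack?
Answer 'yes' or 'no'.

Answer: no

Derivation:
Program A trace:
  After 'push 7': [7]
  After 'neg': [-7]
  After 'push 17': [-7, 17]
  After 'sub': [-24]
  After 'neg': [24]
  After 'push 9': [24, 9]
Program A final stack: [24, 9]

Program B trace:
  After 'push 1': [1]
  After 'neg': [-1]
  After 'dup': [-1, -1]
  After 'mul': [1]
  After 'dup': [1, 1]
  After 'mul': [1]
  After 'push 5': [1, 5]
  After 'swap': [5, 1]
  After 'push 12': [5, 1, 12]
  After 'push 8': [5, 1, 12, 8]
Program B final stack: [5, 1, 12, 8]
Same: no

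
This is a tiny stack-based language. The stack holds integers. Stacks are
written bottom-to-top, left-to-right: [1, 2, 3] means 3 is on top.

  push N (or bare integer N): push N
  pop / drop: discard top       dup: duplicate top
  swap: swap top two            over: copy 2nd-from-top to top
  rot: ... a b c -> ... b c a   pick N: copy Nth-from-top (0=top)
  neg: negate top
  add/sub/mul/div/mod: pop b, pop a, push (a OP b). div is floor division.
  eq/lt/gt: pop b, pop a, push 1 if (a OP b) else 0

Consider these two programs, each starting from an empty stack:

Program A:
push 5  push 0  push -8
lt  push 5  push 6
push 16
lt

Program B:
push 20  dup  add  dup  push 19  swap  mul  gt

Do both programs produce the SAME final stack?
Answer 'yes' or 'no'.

Answer: no

Derivation:
Program A trace:
  After 'push 5': [5]
  After 'push 0': [5, 0]
  After 'push -8': [5, 0, -8]
  After 'lt': [5, 0]
  After 'push 5': [5, 0, 5]
  After 'push 6': [5, 0, 5, 6]
  After 'push 16': [5, 0, 5, 6, 16]
  After 'lt': [5, 0, 5, 1]
Program A final stack: [5, 0, 5, 1]

Program B trace:
  After 'push 20': [20]
  After 'dup': [20, 20]
  After 'add': [40]
  After 'dup': [40, 40]
  After 'push 19': [40, 40, 19]
  After 'swap': [40, 19, 40]
  After 'mul': [40, 760]
  After 'gt': [0]
Program B final stack: [0]
Same: no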